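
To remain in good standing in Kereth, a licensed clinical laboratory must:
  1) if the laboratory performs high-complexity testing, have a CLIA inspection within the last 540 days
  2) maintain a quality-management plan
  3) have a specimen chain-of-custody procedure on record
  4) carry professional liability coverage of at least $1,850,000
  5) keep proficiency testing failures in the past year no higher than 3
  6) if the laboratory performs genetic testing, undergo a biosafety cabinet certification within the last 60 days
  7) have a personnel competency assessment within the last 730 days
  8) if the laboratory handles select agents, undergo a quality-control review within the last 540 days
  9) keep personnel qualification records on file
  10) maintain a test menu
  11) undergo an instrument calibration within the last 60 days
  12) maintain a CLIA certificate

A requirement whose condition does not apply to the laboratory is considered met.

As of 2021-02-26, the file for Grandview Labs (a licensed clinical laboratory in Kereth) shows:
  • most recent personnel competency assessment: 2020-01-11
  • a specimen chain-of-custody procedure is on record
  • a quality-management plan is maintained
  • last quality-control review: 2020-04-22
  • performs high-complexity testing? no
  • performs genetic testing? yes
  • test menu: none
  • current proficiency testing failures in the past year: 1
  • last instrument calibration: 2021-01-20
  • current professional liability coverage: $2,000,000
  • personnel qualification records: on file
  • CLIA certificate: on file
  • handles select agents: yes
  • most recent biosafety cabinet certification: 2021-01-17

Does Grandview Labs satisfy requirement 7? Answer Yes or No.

Yes

7. personnel competency assessment 412 days ago vs limit 730 → met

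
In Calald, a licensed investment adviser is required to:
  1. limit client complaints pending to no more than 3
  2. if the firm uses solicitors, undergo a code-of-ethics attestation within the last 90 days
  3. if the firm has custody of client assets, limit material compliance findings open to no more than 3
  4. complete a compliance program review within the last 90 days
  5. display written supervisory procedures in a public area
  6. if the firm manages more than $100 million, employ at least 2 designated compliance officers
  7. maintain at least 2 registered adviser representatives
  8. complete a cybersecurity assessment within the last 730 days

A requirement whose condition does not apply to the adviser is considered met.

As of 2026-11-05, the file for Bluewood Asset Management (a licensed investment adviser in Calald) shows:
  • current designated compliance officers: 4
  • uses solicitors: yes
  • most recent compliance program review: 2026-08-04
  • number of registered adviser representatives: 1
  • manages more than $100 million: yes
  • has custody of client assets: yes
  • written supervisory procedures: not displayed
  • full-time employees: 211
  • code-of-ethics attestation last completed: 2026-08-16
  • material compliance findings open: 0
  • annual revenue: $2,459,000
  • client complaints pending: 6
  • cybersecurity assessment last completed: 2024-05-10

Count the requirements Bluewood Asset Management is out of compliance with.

1. client complaints pending 6 > 3 → not met
2. condition 'uses solicitors' holds; code-of-ethics attestation 81 days ago vs limit 90 → met
3. condition 'has custody of client assets' holds; material compliance findings open 0 ≤ 3 → met
4. compliance program review 93 days ago vs limit 90 → not met
5. written supervisory procedures absent → not met
6. condition 'manages more than $100 million' holds; designated compliance officers 4 ≥ 2 → met
7. registered adviser representatives 1 < 2 → not met
8. cybersecurity assessment 909 days ago vs limit 730 → not met
Not met: 5 of 8

5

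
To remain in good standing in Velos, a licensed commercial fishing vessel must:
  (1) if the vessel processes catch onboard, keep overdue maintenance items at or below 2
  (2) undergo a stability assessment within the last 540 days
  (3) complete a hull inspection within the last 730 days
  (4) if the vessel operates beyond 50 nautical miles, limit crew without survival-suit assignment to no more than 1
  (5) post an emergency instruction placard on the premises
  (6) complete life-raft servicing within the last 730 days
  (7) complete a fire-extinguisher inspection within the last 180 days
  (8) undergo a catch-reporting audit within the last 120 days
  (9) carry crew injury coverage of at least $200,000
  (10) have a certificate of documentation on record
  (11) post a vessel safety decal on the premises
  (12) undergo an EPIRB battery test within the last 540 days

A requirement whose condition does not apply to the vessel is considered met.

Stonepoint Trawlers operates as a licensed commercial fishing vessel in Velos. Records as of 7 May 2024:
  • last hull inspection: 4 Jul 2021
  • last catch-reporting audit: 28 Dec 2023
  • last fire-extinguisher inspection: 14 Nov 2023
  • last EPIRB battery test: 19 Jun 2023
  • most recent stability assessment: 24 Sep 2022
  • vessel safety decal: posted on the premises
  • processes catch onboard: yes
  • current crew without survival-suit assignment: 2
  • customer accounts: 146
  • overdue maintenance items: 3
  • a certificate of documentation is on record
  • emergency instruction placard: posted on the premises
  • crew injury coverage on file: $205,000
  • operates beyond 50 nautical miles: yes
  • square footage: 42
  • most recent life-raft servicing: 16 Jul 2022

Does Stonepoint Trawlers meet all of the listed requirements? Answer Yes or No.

1. condition 'processes catch onboard' holds; overdue maintenance items 3 > 2 → not met
2. stability assessment 591 days ago vs limit 540 → not met
3. hull inspection 1038 days ago vs limit 730 → not met
4. condition 'operates beyond 50 nautical miles' holds; crew without survival-suit assignment 2 > 1 → not met
5. emergency instruction placard present → met
6. life-raft servicing 661 days ago vs limit 730 → met
7. fire-extinguisher inspection 175 days ago vs limit 180 → met
8. catch-reporting audit 131 days ago vs limit 120 → not met
9. crew injury coverage $205,000 ≥ $200,000 → met
10. certificate of documentation present → met
11. vessel safety decal present → met
12. EPIRB battery test 323 days ago vs limit 540 → met
Not met: 1, 2, 3, 4, 8

No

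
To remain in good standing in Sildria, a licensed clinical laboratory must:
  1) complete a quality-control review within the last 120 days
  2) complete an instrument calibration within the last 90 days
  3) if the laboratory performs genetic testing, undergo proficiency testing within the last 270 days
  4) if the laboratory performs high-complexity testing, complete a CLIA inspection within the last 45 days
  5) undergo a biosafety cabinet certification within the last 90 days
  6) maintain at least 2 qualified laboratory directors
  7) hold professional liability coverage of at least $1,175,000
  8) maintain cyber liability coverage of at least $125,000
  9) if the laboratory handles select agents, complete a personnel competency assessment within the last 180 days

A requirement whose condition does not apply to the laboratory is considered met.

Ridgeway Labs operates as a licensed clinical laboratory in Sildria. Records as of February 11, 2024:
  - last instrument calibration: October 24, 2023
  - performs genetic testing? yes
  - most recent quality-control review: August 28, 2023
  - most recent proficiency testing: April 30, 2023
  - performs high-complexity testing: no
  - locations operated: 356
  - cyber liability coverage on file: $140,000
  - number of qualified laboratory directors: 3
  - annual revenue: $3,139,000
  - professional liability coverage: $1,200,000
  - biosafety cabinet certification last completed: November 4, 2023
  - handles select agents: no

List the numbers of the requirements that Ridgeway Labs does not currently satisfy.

1, 2, 3, 5

1. quality-control review 167 days ago vs limit 120 → not met
2. instrument calibration 110 days ago vs limit 90 → not met
3. condition 'performs genetic testing' holds; proficiency testing 287 days ago vs limit 270 → not met
4. condition 'performs high-complexity testing' does not hold → requirement n/a → met
5. biosafety cabinet certification 99 days ago vs limit 90 → not met
6. qualified laboratory directors 3 ≥ 2 → met
7. professional liability coverage $1,200,000 ≥ $1,175,000 → met
8. cyber liability coverage $140,000 ≥ $125,000 → met
9. condition 'handles select agents' does not hold → requirement n/a → met
Not met: 1, 2, 3, 5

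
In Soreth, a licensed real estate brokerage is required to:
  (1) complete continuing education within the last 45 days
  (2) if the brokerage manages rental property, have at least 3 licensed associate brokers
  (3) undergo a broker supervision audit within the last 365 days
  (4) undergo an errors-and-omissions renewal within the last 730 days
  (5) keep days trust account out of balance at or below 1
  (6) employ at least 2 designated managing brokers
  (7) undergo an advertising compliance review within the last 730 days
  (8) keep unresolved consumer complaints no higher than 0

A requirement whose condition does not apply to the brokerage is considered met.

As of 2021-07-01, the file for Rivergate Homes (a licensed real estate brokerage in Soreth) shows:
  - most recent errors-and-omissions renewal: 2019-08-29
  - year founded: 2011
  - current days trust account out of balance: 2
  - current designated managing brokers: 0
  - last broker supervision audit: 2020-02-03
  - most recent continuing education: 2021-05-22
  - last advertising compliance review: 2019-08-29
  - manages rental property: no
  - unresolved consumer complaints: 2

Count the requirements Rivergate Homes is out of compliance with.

4

1. continuing education 40 days ago vs limit 45 → met
2. condition 'manages rental property' does not hold → requirement n/a → met
3. broker supervision audit 514 days ago vs limit 365 → not met
4. errors-and-omissions renewal 672 days ago vs limit 730 → met
5. days trust account out of balance 2 > 1 → not met
6. designated managing brokers 0 < 2 → not met
7. advertising compliance review 672 days ago vs limit 730 → met
8. unresolved consumer complaints 2 > 0 → not met
Not met: 4 of 8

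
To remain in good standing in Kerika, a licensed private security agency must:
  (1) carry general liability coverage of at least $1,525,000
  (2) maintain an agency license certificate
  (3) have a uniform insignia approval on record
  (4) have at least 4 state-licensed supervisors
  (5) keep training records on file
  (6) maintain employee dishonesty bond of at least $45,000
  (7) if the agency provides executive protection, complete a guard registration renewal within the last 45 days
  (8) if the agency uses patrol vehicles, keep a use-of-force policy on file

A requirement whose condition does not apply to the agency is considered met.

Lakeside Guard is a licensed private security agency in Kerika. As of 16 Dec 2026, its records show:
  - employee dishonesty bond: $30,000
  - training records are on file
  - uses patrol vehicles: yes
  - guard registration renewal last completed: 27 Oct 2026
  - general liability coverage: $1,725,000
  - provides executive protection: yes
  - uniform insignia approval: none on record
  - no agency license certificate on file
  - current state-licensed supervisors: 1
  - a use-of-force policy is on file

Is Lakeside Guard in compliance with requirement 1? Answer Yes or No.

Yes

1. general liability coverage $1,725,000 ≥ $1,525,000 → met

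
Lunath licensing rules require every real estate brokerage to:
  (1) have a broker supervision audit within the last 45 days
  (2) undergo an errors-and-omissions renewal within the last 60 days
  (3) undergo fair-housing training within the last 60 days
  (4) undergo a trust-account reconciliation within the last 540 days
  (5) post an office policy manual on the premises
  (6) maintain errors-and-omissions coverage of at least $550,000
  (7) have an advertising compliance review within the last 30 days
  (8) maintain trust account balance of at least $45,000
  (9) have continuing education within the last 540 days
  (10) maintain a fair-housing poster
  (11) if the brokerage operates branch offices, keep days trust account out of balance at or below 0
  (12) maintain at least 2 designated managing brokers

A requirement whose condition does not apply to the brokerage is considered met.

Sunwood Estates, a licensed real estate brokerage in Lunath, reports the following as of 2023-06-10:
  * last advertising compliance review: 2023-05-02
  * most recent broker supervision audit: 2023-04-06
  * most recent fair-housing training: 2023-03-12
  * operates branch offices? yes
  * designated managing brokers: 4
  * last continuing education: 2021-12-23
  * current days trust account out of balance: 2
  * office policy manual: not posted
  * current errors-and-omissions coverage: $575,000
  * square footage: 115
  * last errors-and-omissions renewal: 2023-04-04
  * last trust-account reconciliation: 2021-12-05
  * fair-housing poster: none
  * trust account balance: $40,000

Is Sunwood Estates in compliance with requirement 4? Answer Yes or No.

No

4. trust-account reconciliation 552 days ago vs limit 540 → not met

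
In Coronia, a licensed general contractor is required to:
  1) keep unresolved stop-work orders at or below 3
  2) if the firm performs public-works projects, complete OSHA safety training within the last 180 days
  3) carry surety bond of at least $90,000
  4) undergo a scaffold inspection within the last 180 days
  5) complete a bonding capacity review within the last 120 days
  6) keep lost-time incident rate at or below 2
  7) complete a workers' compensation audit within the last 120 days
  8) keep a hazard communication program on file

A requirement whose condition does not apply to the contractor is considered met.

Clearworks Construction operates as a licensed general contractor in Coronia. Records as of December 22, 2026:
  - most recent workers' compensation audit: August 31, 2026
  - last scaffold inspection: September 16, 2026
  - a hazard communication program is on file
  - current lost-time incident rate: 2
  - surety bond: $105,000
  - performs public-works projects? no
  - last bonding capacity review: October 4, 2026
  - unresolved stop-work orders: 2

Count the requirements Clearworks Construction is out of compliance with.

0

1. unresolved stop-work orders 2 ≤ 3 → met
2. condition 'performs public-works projects' does not hold → requirement n/a → met
3. surety bond $105,000 ≥ $90,000 → met
4. scaffold inspection 97 days ago vs limit 180 → met
5. bonding capacity review 79 days ago vs limit 120 → met
6. lost-time incident rate 2 ≤ 2 → met
7. workers' compensation audit 113 days ago vs limit 120 → met
8. hazard communication program present → met
Not met: 0 of 8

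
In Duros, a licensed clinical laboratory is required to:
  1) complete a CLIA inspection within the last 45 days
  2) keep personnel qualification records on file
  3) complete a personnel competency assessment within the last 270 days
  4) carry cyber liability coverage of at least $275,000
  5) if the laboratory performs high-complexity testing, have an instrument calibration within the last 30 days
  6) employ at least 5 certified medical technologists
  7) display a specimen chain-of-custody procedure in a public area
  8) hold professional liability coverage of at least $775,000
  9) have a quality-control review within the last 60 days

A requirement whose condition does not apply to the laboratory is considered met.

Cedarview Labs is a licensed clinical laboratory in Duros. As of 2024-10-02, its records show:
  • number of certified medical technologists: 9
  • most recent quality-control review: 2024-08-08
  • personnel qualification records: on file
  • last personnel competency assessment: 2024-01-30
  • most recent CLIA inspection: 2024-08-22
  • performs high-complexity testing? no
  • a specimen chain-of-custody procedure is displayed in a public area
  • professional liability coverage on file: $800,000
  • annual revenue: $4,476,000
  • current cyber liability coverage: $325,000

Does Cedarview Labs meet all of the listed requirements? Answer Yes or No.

1. CLIA inspection 41 days ago vs limit 45 → met
2. personnel qualification records present → met
3. personnel competency assessment 246 days ago vs limit 270 → met
4. cyber liability coverage $325,000 ≥ $275,000 → met
5. condition 'performs high-complexity testing' does not hold → requirement n/a → met
6. certified medical technologists 9 ≥ 5 → met
7. specimen chain-of-custody procedure present → met
8. professional liability coverage $800,000 ≥ $775,000 → met
9. quality-control review 55 days ago vs limit 60 → met
All met.

Yes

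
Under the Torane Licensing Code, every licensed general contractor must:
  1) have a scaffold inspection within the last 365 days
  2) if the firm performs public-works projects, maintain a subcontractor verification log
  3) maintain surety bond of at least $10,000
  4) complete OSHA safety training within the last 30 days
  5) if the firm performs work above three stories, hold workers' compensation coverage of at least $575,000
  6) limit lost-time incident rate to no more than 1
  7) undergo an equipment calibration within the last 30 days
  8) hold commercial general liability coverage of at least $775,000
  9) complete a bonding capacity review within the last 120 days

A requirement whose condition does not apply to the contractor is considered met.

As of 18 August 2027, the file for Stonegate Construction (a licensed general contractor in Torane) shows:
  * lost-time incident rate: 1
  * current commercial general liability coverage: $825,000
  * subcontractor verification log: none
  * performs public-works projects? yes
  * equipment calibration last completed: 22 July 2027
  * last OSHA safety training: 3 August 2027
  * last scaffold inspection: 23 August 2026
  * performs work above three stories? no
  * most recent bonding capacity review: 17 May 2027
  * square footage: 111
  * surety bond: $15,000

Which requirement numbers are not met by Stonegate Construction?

1. scaffold inspection 360 days ago vs limit 365 → met
2. condition 'performs public-works projects' holds; subcontractor verification log absent → not met
3. surety bond $15,000 ≥ $10,000 → met
4. OSHA safety training 15 days ago vs limit 30 → met
5. condition 'performs work above three stories' does not hold → requirement n/a → met
6. lost-time incident rate 1 ≤ 1 → met
7. equipment calibration 27 days ago vs limit 30 → met
8. commercial general liability coverage $825,000 ≥ $775,000 → met
9. bonding capacity review 93 days ago vs limit 120 → met
Not met: 2

2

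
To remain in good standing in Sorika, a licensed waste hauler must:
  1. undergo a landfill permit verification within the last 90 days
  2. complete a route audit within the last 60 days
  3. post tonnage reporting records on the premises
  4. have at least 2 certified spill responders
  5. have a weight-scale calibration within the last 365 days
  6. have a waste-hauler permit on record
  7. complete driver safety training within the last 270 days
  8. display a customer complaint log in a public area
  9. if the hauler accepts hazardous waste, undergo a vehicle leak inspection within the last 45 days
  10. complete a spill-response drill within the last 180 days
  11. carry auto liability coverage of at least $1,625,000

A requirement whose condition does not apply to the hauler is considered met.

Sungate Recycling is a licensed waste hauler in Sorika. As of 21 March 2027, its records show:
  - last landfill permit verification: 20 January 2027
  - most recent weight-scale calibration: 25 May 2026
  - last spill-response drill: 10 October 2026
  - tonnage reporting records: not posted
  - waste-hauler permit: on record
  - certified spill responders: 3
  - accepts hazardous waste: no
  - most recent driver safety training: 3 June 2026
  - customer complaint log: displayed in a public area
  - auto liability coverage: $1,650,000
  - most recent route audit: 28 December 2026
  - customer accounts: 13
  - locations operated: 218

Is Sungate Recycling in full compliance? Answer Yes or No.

No

1. landfill permit verification 60 days ago vs limit 90 → met
2. route audit 83 days ago vs limit 60 → not met
3. tonnage reporting records absent → not met
4. certified spill responders 3 ≥ 2 → met
5. weight-scale calibration 300 days ago vs limit 365 → met
6. waste-hauler permit present → met
7. driver safety training 291 days ago vs limit 270 → not met
8. customer complaint log present → met
9. condition 'accepts hazardous waste' does not hold → requirement n/a → met
10. spill-response drill 162 days ago vs limit 180 → met
11. auto liability coverage $1,650,000 ≥ $1,625,000 → met
Not met: 2, 3, 7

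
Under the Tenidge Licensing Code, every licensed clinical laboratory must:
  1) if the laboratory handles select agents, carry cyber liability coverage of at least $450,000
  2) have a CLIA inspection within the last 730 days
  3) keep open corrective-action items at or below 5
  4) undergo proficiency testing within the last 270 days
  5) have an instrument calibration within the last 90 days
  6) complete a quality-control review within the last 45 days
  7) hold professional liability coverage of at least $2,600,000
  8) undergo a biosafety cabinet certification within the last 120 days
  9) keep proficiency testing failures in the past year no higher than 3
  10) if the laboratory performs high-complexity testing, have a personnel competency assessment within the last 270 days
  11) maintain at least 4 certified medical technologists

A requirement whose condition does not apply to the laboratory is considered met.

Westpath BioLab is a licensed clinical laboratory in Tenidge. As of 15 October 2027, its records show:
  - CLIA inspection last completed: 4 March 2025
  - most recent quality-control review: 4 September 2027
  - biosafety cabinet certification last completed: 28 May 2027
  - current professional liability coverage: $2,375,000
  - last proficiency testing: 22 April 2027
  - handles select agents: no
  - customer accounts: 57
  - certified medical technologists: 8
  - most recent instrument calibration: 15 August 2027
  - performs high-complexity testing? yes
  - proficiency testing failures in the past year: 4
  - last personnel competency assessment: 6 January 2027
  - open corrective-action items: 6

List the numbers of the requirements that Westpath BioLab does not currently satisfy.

1. condition 'handles select agents' does not hold → requirement n/a → met
2. CLIA inspection 955 days ago vs limit 730 → not met
3. open corrective-action items 6 > 5 → not met
4. proficiency testing 176 days ago vs limit 270 → met
5. instrument calibration 61 days ago vs limit 90 → met
6. quality-control review 41 days ago vs limit 45 → met
7. professional liability coverage $2,375,000 < $2,600,000 → not met
8. biosafety cabinet certification 140 days ago vs limit 120 → not met
9. proficiency testing failures in the past year 4 > 3 → not met
10. condition 'performs high-complexity testing' holds; personnel competency assessment 282 days ago vs limit 270 → not met
11. certified medical technologists 8 ≥ 4 → met
Not met: 2, 3, 7, 8, 9, 10

2, 3, 7, 8, 9, 10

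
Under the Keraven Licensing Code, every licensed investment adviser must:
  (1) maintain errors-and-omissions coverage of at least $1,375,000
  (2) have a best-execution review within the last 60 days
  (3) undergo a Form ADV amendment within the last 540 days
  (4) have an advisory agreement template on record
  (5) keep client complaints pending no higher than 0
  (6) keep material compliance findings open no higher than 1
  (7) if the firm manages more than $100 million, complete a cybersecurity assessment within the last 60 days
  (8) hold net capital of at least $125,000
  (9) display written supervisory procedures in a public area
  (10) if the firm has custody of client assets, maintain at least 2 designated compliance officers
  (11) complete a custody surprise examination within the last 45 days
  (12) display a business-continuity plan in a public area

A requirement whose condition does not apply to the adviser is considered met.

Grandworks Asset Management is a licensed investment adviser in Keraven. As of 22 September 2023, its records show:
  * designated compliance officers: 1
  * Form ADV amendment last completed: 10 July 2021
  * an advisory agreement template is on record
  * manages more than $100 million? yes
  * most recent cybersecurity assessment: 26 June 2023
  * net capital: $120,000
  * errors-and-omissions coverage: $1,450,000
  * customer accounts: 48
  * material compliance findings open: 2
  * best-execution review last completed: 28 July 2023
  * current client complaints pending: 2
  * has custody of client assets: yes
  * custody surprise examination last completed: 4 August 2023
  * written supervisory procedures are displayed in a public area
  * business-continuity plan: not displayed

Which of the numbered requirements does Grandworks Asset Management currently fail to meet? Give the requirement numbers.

3, 5, 6, 7, 8, 10, 11, 12

1. errors-and-omissions coverage $1,450,000 ≥ $1,375,000 → met
2. best-execution review 56 days ago vs limit 60 → met
3. Form ADV amendment 804 days ago vs limit 540 → not met
4. advisory agreement template present → met
5. client complaints pending 2 > 0 → not met
6. material compliance findings open 2 > 1 → not met
7. condition 'manages more than $100 million' holds; cybersecurity assessment 88 days ago vs limit 60 → not met
8. net capital $120,000 < $125,000 → not met
9. written supervisory procedures present → met
10. condition 'has custody of client assets' holds; designated compliance officers 1 < 2 → not met
11. custody surprise examination 49 days ago vs limit 45 → not met
12. business-continuity plan absent → not met
Not met: 3, 5, 6, 7, 8, 10, 11, 12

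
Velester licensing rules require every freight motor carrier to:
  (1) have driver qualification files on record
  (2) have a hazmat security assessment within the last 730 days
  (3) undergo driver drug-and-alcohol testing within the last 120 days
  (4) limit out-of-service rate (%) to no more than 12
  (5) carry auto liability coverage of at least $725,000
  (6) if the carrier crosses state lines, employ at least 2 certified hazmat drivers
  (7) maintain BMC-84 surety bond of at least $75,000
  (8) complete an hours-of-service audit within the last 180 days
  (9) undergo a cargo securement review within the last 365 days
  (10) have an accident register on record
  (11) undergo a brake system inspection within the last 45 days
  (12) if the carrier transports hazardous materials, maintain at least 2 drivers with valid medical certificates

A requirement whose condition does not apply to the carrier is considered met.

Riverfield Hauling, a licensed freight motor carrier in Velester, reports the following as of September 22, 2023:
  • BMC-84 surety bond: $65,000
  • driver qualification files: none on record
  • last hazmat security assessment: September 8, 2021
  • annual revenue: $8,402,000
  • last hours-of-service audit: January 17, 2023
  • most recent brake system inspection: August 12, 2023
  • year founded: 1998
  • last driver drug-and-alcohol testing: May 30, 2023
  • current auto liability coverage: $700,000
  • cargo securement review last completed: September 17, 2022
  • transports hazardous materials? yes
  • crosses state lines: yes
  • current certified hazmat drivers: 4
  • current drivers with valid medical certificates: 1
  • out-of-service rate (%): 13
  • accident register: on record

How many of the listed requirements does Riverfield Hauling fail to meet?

1. driver qualification files absent → not met
2. hazmat security assessment 744 days ago vs limit 730 → not met
3. driver drug-and-alcohol testing 115 days ago vs limit 120 → met
4. out-of-service rate (%) 13 > 12 → not met
5. auto liability coverage $700,000 < $725,000 → not met
6. condition 'crosses state lines' holds; certified hazmat drivers 4 ≥ 2 → met
7. BMC-84 surety bond $65,000 < $75,000 → not met
8. hours-of-service audit 248 days ago vs limit 180 → not met
9. cargo securement review 370 days ago vs limit 365 → not met
10. accident register present → met
11. brake system inspection 41 days ago vs limit 45 → met
12. condition 'transports hazardous materials' holds; drivers with valid medical certificates 1 < 2 → not met
Not met: 8 of 12

8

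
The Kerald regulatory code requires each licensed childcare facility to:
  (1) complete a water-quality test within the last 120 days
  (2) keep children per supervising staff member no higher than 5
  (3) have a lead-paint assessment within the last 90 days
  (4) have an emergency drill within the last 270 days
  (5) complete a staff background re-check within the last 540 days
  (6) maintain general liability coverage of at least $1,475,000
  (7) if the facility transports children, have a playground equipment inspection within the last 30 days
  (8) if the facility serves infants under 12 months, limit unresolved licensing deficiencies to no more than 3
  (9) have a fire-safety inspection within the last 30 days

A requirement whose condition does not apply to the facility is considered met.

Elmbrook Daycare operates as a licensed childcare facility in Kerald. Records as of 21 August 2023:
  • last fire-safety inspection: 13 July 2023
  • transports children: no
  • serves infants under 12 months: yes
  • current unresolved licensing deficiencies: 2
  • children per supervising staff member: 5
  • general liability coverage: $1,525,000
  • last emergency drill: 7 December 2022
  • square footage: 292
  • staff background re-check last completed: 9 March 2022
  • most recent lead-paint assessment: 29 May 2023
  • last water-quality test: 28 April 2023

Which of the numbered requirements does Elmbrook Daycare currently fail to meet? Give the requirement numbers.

1. water-quality test 115 days ago vs limit 120 → met
2. children per supervising staff member 5 ≤ 5 → met
3. lead-paint assessment 84 days ago vs limit 90 → met
4. emergency drill 257 days ago vs limit 270 → met
5. staff background re-check 530 days ago vs limit 540 → met
6. general liability coverage $1,525,000 ≥ $1,475,000 → met
7. condition 'transports children' does not hold → requirement n/a → met
8. condition 'serves infants under 12 months' holds; unresolved licensing deficiencies 2 ≤ 3 → met
9. fire-safety inspection 39 days ago vs limit 30 → not met
Not met: 9

9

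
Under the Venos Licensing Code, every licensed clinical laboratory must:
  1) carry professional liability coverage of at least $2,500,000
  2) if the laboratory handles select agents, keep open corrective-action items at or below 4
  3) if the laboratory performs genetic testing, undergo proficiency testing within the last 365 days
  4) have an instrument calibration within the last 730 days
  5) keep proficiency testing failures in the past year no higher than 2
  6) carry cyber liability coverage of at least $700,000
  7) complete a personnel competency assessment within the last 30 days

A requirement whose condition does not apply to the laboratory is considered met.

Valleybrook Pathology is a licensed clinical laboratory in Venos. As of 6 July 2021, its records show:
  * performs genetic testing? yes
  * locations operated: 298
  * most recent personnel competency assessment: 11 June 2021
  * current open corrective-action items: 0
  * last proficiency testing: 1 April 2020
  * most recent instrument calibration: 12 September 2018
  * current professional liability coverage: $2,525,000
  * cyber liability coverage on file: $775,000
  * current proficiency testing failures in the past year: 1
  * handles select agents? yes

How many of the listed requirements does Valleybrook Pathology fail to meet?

1. professional liability coverage $2,525,000 ≥ $2,500,000 → met
2. condition 'handles select agents' holds; open corrective-action items 0 ≤ 4 → met
3. condition 'performs genetic testing' holds; proficiency testing 461 days ago vs limit 365 → not met
4. instrument calibration 1028 days ago vs limit 730 → not met
5. proficiency testing failures in the past year 1 ≤ 2 → met
6. cyber liability coverage $775,000 ≥ $700,000 → met
7. personnel competency assessment 25 days ago vs limit 30 → met
Not met: 2 of 7

2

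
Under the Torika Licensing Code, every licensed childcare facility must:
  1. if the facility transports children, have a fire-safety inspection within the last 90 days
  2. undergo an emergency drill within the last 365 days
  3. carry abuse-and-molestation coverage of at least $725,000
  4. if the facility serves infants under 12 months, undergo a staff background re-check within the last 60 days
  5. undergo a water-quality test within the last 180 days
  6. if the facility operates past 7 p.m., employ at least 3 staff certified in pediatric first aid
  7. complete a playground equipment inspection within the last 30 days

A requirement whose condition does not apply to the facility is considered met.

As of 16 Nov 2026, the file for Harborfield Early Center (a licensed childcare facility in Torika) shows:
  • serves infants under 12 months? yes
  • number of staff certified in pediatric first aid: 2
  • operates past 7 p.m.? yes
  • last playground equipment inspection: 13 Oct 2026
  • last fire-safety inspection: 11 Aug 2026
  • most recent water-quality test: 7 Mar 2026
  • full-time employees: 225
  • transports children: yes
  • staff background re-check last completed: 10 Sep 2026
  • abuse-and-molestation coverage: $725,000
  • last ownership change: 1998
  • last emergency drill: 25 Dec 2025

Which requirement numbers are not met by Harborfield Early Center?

1. condition 'transports children' holds; fire-safety inspection 97 days ago vs limit 90 → not met
2. emergency drill 326 days ago vs limit 365 → met
3. abuse-and-molestation coverage $725,000 ≥ $725,000 → met
4. condition 'serves infants under 12 months' holds; staff background re-check 67 days ago vs limit 60 → not met
5. water-quality test 254 days ago vs limit 180 → not met
6. condition 'operates past 7 p.m.' holds; staff certified in pediatric first aid 2 < 3 → not met
7. playground equipment inspection 34 days ago vs limit 30 → not met
Not met: 1, 4, 5, 6, 7

1, 4, 5, 6, 7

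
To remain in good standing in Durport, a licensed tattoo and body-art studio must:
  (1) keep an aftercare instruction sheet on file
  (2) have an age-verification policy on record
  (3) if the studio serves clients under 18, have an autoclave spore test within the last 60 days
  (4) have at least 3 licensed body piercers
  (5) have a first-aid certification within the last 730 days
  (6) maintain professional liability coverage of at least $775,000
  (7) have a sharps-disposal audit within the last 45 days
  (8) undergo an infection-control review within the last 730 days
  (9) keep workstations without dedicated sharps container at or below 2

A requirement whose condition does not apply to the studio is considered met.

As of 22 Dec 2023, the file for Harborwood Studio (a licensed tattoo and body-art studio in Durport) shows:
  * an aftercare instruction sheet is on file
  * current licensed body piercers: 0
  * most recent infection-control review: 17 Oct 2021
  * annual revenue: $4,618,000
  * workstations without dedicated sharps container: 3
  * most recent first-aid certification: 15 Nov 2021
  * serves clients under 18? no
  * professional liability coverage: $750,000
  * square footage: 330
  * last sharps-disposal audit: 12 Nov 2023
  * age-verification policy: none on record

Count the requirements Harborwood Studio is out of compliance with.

6

1. aftercare instruction sheet present → met
2. age-verification policy absent → not met
3. condition 'serves clients under 18' does not hold → requirement n/a → met
4. licensed body piercers 0 < 3 → not met
5. first-aid certification 767 days ago vs limit 730 → not met
6. professional liability coverage $750,000 < $775,000 → not met
7. sharps-disposal audit 40 days ago vs limit 45 → met
8. infection-control review 796 days ago vs limit 730 → not met
9. workstations without dedicated sharps container 3 > 2 → not met
Not met: 6 of 9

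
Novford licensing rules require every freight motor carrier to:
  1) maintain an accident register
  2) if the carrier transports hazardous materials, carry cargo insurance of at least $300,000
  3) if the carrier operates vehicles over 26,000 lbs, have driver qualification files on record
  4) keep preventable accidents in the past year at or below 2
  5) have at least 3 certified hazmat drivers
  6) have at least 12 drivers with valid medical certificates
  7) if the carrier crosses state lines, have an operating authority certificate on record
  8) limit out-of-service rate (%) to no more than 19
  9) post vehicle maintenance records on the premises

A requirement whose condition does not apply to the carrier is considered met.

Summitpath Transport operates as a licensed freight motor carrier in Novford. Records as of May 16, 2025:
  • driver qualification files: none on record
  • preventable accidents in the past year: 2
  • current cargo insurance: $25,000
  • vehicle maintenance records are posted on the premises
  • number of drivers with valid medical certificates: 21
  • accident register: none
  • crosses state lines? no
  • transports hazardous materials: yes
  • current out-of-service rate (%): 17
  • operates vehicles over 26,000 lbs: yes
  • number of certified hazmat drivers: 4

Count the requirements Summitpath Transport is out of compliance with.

1. accident register absent → not met
2. condition 'transports hazardous materials' holds; cargo insurance $25,000 < $300,000 → not met
3. condition 'operates vehicles over 26,000 lbs' holds; driver qualification files absent → not met
4. preventable accidents in the past year 2 ≤ 2 → met
5. certified hazmat drivers 4 ≥ 3 → met
6. drivers with valid medical certificates 21 ≥ 12 → met
7. condition 'crosses state lines' does not hold → requirement n/a → met
8. out-of-service rate (%) 17 ≤ 19 → met
9. vehicle maintenance records present → met
Not met: 3 of 9

3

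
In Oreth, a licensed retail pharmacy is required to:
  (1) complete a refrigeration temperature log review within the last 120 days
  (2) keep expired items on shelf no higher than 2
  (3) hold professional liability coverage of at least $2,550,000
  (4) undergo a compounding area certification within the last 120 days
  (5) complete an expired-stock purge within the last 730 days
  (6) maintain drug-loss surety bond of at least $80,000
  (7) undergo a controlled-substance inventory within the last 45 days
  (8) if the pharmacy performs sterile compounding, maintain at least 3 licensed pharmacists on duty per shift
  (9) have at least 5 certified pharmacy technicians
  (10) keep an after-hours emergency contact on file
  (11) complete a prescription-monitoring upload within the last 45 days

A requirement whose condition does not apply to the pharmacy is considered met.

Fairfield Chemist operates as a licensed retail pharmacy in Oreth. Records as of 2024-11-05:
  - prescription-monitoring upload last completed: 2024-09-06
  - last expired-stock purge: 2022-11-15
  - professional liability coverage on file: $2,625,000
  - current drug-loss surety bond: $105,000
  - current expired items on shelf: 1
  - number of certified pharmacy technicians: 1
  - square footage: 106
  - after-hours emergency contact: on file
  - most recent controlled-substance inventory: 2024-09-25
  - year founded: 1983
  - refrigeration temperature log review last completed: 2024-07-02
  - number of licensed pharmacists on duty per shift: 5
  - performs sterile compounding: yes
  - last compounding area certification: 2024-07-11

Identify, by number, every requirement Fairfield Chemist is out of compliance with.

1, 9, 11

1. refrigeration temperature log review 126 days ago vs limit 120 → not met
2. expired items on shelf 1 ≤ 2 → met
3. professional liability coverage $2,625,000 ≥ $2,550,000 → met
4. compounding area certification 117 days ago vs limit 120 → met
5. expired-stock purge 721 days ago vs limit 730 → met
6. drug-loss surety bond $105,000 ≥ $80,000 → met
7. controlled-substance inventory 41 days ago vs limit 45 → met
8. condition 'performs sterile compounding' holds; licensed pharmacists on duty per shift 5 ≥ 3 → met
9. certified pharmacy technicians 1 < 5 → not met
10. after-hours emergency contact present → met
11. prescription-monitoring upload 60 days ago vs limit 45 → not met
Not met: 1, 9, 11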